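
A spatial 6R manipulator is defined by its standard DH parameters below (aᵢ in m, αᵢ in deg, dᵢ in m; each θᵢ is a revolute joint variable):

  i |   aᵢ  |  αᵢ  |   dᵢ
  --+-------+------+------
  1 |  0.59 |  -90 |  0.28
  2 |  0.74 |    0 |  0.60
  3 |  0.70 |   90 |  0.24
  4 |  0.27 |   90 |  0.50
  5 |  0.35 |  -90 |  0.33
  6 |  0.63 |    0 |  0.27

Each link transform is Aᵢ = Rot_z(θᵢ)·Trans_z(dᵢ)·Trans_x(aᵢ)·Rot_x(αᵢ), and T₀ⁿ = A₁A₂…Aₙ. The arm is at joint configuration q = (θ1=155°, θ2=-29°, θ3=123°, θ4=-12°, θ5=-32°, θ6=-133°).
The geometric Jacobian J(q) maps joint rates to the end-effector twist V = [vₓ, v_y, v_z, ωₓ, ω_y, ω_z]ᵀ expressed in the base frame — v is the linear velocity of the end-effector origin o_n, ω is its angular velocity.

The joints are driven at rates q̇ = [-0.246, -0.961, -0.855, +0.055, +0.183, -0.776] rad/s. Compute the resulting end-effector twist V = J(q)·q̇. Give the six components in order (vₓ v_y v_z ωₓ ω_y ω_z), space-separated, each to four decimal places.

-1.3780 0.7194 2.1230 1.3244 1.4893 0.2353

o_n = [-1.7611, 0.8271, -0.2865]
J₁: ẑ×o_n = [-0.8271, -1.7611, 0.0000], ω = ẑ
J2: z=[-0.4226, -0.9063, 0.0000] o=[-0.5347, 0.2493, 0.2800] → [0.5134, -0.2394, -1.3556, -0.4226, -0.9063, 0.0000]
J3: z=[-0.4226, -0.9063, 0.0000] o=[-1.3749, -0.0209, 0.6388] → [0.8385, -0.3910, -0.7084, -0.4226, -0.9063, 0.0000]
J4: z=[-0.9041, 0.4216, -0.0698] o=[-1.4320, -0.2591, -0.0595] → [-0.0199, -0.1822, -0.8433, -0.9041, 0.4216, -0.0698]
J5: z=[0.4002, 0.8926, 0.2074] o=[-1.8437, -0.0052, -0.3579] → [-0.1089, -0.0114, 0.2593, 0.4002, 0.8926, 0.2074]
J6: z=[-0.6874, 0.4421, -0.5762] o=[-1.4995, 0.2586, -0.5661] → [0.4512, 0.3430, -0.2751, -0.6874, 0.4421, -0.5762]
V = J·q̇ = [-1.3780, 0.7194, 2.1230, 1.3244, 1.4893, 0.2353]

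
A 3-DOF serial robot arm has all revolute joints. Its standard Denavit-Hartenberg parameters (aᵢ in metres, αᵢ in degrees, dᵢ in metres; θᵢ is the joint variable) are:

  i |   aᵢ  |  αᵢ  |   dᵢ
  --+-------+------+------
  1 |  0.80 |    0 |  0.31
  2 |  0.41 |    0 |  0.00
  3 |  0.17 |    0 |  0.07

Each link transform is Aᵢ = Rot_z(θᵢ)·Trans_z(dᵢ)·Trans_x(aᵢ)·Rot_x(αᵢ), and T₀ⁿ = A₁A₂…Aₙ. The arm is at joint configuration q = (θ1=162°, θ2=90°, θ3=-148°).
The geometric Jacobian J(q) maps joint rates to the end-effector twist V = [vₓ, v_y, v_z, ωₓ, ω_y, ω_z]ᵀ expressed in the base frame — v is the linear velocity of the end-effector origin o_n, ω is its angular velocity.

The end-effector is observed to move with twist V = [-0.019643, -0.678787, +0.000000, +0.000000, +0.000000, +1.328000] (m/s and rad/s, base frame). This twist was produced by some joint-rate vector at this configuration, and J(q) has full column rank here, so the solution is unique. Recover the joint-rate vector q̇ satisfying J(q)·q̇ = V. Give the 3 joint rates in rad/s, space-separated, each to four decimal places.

0.6650 0.2680 0.3950

o_n = [-0.9287, 0.0222, 0.3800]
J₁: ẑ×o_n = [-0.0222, -0.9287, 0.0000], ω = ẑ
J2: z=[0.0000, 0.0000, 1.0000] o=[-0.7608, 0.2472, 0.3100] → [0.2250, -0.1678, 0.0000, 0.0000, 0.0000, 1.0000]
J3: z=[0.0000, 0.0000, 1.0000] o=[-0.8875, -0.1427, 0.3100] → [-0.1650, -0.0411, 0.0000, 0.0000, 0.0000, 1.0000]
q̇ = J⁺·V = [0.6650, 0.2680, 0.3950]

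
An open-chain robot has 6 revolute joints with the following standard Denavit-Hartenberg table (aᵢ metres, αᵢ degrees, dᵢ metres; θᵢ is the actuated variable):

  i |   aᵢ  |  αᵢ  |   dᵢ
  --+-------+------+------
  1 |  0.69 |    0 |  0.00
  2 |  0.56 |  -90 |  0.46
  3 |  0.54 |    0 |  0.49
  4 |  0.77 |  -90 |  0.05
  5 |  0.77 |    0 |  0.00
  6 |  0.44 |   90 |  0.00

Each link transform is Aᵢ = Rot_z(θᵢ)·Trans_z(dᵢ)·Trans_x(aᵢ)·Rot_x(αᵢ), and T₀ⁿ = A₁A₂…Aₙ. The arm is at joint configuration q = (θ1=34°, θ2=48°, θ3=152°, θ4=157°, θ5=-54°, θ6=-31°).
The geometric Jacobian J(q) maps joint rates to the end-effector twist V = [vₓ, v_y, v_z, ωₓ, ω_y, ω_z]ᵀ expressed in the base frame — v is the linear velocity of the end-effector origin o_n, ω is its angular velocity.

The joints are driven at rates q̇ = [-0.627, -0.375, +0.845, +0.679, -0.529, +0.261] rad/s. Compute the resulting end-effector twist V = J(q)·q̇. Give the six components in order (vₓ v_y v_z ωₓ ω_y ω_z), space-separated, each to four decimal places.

o_n = [-0.8916, 1.4769, 1.1864]
J₁: ẑ×o_n = [-1.4769, -0.8916, 0.0000], ω = ẑ
J2: z=[0.0000, 0.0000, 1.0000] o=[0.5720, 0.3858, 0.0000] → [-1.0911, -1.4637, 0.0000, 0.0000, 0.0000, 1.0000]
J3: z=[-0.9903, 0.1392, 0.0000] o=[0.6500, 0.9404, 0.4600] → [0.1011, 0.7194, -0.3167, -0.9903, 0.1392, 0.0000]
J4: z=[-0.9903, 0.1392, 0.0000] o=[0.0984, 0.5364, 0.2065] → [0.1364, 0.9704, -0.7935, -0.9903, 0.1392, 0.0000]
J5: z=[0.1082, 0.7696, -0.6293] o=[0.1163, 1.0233, 0.8049] → [0.5791, 0.5931, 0.8248, 0.1082, 0.7696, -0.6293]
J6: z=[0.1082, 0.7696, -0.6293] o=[-0.4609, 1.3920, 1.1566] → [0.0764, 0.2678, 0.3406, 0.1082, 0.7696, -0.6293]
V = J·q̇ = [1.2268, 2.1309, -1.1539, -1.5382, 0.0059, -0.8333]

1.2268 2.1309 -1.1539 -1.5382 0.0059 -0.8333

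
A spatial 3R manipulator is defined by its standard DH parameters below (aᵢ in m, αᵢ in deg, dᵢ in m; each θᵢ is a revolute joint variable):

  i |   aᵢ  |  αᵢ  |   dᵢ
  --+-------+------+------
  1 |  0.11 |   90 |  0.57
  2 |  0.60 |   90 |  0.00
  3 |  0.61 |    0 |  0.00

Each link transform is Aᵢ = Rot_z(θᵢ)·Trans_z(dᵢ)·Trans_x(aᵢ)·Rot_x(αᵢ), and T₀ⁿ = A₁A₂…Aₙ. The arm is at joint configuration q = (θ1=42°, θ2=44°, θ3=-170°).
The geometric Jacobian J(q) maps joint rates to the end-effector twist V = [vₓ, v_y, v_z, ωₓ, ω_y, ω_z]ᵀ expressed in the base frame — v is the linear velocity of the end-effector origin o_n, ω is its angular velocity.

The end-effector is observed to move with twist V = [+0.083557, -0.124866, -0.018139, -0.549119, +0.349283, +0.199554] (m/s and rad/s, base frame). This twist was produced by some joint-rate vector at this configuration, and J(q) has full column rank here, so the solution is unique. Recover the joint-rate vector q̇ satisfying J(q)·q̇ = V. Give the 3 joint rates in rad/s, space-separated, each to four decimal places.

o_n = [0.0105, 0.1520, 0.5695]
J₁: ẑ×o_n = [-0.1520, 0.0105, 0.0000], ω = ẑ
J2: z=[0.6691, -0.7431, 0.0000] o=[0.0817, 0.0736, 0.5700] → [0.0004, 0.0003, -0.0005, 0.6691, -0.7431, 0.0000]
J3: z=[0.5162, 0.4648, -0.7193] o=[0.4025, 0.3624, 0.9868] → [-0.3453, 0.4974, 0.0736, 0.5162, 0.4648, -0.7193]
q̇ = J⁺·V = [0.0190, -0.6270, -0.2510]

0.0190 -0.6270 -0.2510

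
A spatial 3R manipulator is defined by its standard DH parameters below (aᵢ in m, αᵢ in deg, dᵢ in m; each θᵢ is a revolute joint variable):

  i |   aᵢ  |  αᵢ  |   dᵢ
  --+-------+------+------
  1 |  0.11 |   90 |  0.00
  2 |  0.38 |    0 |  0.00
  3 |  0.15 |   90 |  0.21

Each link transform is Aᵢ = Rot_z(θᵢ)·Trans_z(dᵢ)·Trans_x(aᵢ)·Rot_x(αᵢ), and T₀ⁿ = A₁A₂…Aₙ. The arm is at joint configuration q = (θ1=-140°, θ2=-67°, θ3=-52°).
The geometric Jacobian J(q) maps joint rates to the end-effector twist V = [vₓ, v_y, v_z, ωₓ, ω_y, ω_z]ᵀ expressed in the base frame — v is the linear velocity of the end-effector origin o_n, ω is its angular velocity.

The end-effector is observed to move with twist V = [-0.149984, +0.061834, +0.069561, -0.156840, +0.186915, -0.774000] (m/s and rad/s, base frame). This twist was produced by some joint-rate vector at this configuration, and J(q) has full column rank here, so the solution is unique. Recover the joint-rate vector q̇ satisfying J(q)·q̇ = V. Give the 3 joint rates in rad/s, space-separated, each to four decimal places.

-0.7740 0.5880 -0.3440

o_n = [-0.2773, 0.0415, -0.4810]
J₁: ẑ×o_n = [-0.0415, -0.2773, 0.0000], ω = ẑ
J2: z=[-0.6428, 0.7660, 0.0000] o=[-0.0843, -0.0707, 0.0000] → [-0.3685, -0.3092, 0.0758, -0.6428, 0.7660, 0.0000]
J3: z=[-0.6428, 0.7660, 0.0000] o=[-0.1980, -0.1661, -0.3498] → [-0.1005, -0.0843, -0.0727, -0.6428, 0.7660, 0.0000]
q̇ = J⁺·V = [-0.7740, 0.5880, -0.3440]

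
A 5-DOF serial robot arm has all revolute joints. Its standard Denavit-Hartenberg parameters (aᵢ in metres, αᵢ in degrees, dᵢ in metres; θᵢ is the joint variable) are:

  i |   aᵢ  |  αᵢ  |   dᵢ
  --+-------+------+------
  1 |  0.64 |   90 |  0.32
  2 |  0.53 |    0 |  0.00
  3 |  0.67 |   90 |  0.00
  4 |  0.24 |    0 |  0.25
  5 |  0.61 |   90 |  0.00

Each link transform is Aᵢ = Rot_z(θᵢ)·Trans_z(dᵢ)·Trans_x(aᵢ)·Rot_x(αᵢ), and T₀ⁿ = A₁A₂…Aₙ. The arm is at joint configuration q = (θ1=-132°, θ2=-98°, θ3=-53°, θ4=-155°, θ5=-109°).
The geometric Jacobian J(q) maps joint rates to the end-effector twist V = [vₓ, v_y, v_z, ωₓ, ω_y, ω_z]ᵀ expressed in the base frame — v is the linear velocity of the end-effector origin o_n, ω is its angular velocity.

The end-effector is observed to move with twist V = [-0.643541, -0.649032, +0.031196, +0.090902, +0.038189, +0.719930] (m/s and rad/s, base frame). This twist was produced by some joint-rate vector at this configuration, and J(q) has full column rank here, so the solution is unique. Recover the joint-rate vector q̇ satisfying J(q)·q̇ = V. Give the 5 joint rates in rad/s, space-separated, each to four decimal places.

0.5590 0.9240 -0.9660 -0.5260 0.7100

o_n = [-0.4458, 0.2600, -0.1746]
J₁: ẑ×o_n = [-0.2600, -0.4458, 0.0000], ω = ẑ
J2: z=[-0.7431, 0.6691, 0.0000] o=[-0.4282, -0.4756, 0.3200] → [-0.3310, -0.3676, -0.5349, -0.7431, 0.6691, 0.0000]
J3: z=[-0.7431, 0.6691, 0.0000] o=[-0.3789, -0.4208, -0.2048] → [0.0202, 0.0224, -0.4612, -0.7431, 0.6691, 0.0000]
J4: z=[0.3244, 0.3603, 0.8746] o=[0.0132, 0.0147, -0.5297] → [-0.0866, -0.5166, 0.2449, 0.3244, 0.3603, 0.8746]
J5: z=[0.3244, 0.3603, 0.8746] o=[0.0424, -0.1045, -0.2056] → [-0.3077, -0.4370, 0.2941, 0.3244, 0.3603, 0.8746]
q̇ = J⁺·V = [0.5590, 0.9240, -0.9660, -0.5260, 0.7100]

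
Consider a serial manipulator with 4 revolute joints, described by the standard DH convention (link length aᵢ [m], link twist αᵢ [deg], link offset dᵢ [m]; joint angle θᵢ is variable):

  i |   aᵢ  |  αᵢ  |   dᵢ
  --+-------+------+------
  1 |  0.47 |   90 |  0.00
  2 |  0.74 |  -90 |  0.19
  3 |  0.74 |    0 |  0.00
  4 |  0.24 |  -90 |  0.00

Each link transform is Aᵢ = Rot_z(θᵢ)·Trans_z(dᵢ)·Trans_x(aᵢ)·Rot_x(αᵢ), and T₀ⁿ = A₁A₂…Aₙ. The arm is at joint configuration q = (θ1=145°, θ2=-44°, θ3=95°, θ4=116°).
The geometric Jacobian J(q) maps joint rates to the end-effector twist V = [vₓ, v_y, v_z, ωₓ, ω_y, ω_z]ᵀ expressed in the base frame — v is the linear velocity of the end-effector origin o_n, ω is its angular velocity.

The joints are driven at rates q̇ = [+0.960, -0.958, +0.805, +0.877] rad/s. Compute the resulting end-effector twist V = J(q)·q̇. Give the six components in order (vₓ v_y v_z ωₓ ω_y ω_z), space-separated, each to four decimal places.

o_n = [-0.9048, 0.1164, -0.3263]
J₁: ẑ×o_n = [-0.1164, -0.9048, 0.0000], ω = ẑ
J2: z=[0.5736, 0.8192, 0.0000] o=[-0.3850, 0.2696, 0.0000] → [-0.2673, 0.1872, 0.3379, 0.5736, 0.8192, 0.0000]
J3: z=[-0.5690, 0.3984, 0.7193] o=[-0.7121, 0.7305, -0.5140] → [0.5165, -0.0318, 0.4262, -0.5690, 0.3984, 0.7193]
J4: z=[-0.5690, 0.3984, 0.7193] o=[-1.0969, 0.1001, -0.4692] → [0.0452, 0.2195, -0.0859, -0.5690, 0.3984, 0.7193]
V = J·q̇ = [0.5997, -0.8810, -0.0559, -1.5066, -0.1146, 2.1699]

0.5997 -0.8810 -0.0559 -1.5066 -0.1146 2.1699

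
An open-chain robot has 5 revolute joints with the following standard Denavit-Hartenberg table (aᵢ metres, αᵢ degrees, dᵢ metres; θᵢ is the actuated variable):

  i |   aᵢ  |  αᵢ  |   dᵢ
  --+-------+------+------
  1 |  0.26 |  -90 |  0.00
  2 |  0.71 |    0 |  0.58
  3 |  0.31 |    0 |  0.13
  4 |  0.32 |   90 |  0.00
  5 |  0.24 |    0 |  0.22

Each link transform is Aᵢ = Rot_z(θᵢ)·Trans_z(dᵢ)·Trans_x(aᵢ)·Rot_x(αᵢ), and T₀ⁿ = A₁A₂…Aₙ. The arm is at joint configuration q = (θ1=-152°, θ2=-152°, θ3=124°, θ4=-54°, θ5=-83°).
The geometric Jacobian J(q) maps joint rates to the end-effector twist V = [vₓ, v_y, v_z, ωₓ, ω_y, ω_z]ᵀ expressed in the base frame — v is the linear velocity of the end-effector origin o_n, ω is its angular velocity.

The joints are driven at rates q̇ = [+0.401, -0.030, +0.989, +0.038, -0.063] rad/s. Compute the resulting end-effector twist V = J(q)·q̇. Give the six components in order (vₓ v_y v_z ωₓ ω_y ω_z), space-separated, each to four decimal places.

o_n = [0.4532, -0.2934, 0.8553]
J₁: ẑ×o_n = [0.2934, 0.4532, -0.0000], ω = ẑ
J2: z=[0.4695, -0.8829, 0.0000] o=[-0.2296, -0.1221, 0.0000] → [-0.7552, -0.4016, 0.5224, 0.4695, -0.8829, 0.0000]
J3: z=[0.4695, -0.8829, 0.0000] o=[0.5962, -0.3399, 0.3333] → [-0.4609, -0.2451, -0.1045, 0.4695, -0.8829, 0.0000]
J4: z=[0.4695, -0.8829, 0.0000] o=[0.4156, -0.5831, 0.4789] → [-0.3324, -0.1767, 0.1693, 0.4695, -0.8829, 0.0000]
J5: z=[0.8744, 0.4649, 0.1392] o=[0.3763, -0.6041, 0.7957] → [-0.0155, -0.0414, 0.2359, 0.8744, 0.4649, 0.1392]
V = J·q̇ = [-0.3272, -0.0527, -0.1274, 0.4130, -0.9096, 0.3922]

-0.3272 -0.0527 -0.1274 0.4130 -0.9096 0.3922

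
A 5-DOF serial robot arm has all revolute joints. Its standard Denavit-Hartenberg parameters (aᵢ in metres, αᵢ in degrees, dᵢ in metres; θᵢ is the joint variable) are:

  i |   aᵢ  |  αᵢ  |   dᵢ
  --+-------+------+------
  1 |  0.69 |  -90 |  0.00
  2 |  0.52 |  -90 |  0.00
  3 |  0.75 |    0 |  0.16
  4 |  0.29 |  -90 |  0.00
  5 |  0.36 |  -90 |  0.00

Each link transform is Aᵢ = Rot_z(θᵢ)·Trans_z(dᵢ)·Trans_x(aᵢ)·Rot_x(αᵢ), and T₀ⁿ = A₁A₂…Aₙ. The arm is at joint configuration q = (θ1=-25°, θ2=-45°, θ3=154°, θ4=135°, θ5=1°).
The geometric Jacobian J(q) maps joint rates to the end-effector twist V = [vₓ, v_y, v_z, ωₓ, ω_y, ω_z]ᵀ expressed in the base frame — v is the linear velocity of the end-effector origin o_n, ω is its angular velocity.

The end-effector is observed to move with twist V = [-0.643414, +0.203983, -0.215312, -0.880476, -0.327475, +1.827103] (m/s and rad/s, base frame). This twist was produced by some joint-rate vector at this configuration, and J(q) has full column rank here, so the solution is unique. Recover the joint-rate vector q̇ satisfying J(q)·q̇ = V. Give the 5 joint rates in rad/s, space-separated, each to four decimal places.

o_n = [0.8815, -0.0957, -0.0680]
J₁: ẑ×o_n = [0.0957, 0.8815, -0.0000], ω = ẑ
J2: z=[0.4226, 0.9063, 0.0000] o=[0.6254, -0.2916, 0.0000] → [-0.0617, 0.0288, -0.1494, 0.4226, 0.9063, 0.0000]
J3: z=[0.6409, -0.2988, -0.7071] o=[0.9586, -0.4470, 0.3677] → [0.3786, 0.3338, 0.2021, 0.6409, -0.2988, -0.7071]
J4: z=[0.6409, -0.2988, -0.7071] o=[0.4902, -0.5913, -0.2221] → [0.3044, -0.3754, 0.4345, 0.6409, -0.2988, -0.7071]
J5: z=[0.4684, -0.5776, 0.6686] o=[0.6666, -0.3711, -0.1553] → [-0.2345, 0.1028, 0.2531, 0.4684, -0.5776, 0.6686]
q̇ = J⁺·V = [0.2890, -0.4550, -0.9710, -0.5830, 0.6570]

0.2890 -0.4550 -0.9710 -0.5830 0.6570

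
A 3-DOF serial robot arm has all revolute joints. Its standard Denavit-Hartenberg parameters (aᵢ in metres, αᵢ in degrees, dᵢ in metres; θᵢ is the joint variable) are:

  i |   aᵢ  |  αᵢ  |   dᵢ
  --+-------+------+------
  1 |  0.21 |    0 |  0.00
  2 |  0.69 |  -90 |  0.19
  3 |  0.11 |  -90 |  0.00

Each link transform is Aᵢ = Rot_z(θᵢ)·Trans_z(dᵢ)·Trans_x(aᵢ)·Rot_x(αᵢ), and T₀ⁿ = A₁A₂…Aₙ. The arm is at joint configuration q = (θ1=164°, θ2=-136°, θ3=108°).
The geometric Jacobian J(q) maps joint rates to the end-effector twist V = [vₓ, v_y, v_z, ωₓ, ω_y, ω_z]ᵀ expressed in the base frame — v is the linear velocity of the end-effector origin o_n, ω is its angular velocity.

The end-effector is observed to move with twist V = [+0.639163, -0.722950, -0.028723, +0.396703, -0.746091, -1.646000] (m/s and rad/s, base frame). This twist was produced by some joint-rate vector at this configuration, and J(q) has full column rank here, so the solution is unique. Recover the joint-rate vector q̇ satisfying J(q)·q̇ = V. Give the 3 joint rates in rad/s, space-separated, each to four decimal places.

-0.9360 -0.7100 -0.8450

o_n = [0.3774, 0.3659, 0.0854]
J₁: ẑ×o_n = [-0.3659, 0.3774, 0.0000], ω = ẑ
J2: z=[0.0000, 0.0000, 1.0000] o=[-0.2019, 0.0579, 0.0000] → [-0.3080, 0.5792, 0.0000, 0.0000, 0.0000, 1.0000]
J3: z=[-0.4695, 0.8829, 0.0000] o=[0.4074, 0.3818, 0.1900] → [-0.0924, -0.0491, 0.0340, -0.4695, 0.8829, 0.0000]
q̇ = J⁺·V = [-0.9360, -0.7100, -0.8450]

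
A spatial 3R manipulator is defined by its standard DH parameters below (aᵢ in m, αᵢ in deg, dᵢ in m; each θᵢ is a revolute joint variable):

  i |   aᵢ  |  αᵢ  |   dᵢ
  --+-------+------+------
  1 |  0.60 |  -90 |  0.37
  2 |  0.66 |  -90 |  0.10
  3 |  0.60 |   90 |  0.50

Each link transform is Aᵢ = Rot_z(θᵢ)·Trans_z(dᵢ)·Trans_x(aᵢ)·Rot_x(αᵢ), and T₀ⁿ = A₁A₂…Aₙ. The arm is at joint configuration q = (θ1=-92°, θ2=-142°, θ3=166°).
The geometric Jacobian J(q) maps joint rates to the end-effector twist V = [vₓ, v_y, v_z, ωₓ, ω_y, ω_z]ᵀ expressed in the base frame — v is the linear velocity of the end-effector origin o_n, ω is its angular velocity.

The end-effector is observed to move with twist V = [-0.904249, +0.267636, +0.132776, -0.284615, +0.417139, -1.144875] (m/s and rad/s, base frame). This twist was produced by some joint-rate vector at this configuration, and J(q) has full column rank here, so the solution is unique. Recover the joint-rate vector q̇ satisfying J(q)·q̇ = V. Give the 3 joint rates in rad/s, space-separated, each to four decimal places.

-0.6240 -0.2990 -0.6610

o_n = [-0.0747, -0.8444, 0.8119]
J₁: ẑ×o_n = [0.8444, -0.0747, 0.0000], ω = ẑ
J2: z=[0.9994, -0.0349, 0.0000] o=[-0.0209, -0.5996, 0.3700] → [-0.0154, -0.4416, -0.2465, 0.9994, -0.0349, 0.0000]
J3: z=[-0.0215, -0.6153, 0.7880] o=[0.0972, -0.0834, 0.7763] → [0.5778, -0.1346, -0.0894, -0.0215, -0.6153, 0.7880]
q̇ = J⁺·V = [-0.6240, -0.2990, -0.6610]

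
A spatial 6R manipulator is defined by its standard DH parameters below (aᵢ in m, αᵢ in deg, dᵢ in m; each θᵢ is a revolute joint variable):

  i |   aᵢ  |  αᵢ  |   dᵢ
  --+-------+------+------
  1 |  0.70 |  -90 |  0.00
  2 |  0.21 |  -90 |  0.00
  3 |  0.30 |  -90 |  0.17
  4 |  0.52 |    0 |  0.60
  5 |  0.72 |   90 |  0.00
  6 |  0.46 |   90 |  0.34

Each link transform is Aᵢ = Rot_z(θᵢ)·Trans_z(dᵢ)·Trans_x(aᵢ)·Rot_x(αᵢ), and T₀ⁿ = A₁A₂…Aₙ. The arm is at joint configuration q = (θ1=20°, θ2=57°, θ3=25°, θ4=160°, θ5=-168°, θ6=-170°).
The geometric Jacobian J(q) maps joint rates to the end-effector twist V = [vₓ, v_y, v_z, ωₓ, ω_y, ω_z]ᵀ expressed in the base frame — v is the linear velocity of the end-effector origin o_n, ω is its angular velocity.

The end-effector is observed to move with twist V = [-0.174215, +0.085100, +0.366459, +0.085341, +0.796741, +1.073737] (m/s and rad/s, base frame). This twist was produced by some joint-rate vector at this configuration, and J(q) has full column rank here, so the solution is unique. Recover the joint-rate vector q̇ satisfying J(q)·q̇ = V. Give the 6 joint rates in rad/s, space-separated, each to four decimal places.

o_n = [0.5428, -0.3169, -0.2127]
J₁: ẑ×o_n = [0.3169, 0.5428, -0.0000], ω = ẑ
J2: z=[-0.3420, 0.9397, 0.0000] o=[0.6578, 0.2394, 0.0000] → [-0.1999, -0.0728, 0.2983, -0.3420, 0.9397, 0.0000]
J3: z=[-0.7881, -0.2868, -0.5446] o=[0.7653, 0.2785, -0.1761] → [-0.3138, 0.0923, 0.4054, -0.7881, -0.2868, -0.5446]
J4: z=[0.0937, -0.9304, 0.3544] o=[0.8138, 0.1613, -0.4967] → [-0.0948, -0.1226, -0.2969, 0.0937, -0.9304, 0.3544]
J5: z=[0.0937, -0.9304, 0.3544] o=[0.7129, -0.2344, 0.1842] → [0.3985, -0.0231, -0.1659, 0.0937, -0.9304, 0.3544]
J6: z=[-0.8651, -0.2523, -0.4336] o=[1.0677, -0.4259, -0.4123] → [-0.0031, 0.4002, -0.2267, -0.8651, -0.2523, -0.4336]
q̇ = J⁺·V = [0.8140, 0.9690, 0.1470, 0.5850, -0.3480, -0.5900]

0.8140 0.9690 0.1470 0.5850 -0.3480 -0.5900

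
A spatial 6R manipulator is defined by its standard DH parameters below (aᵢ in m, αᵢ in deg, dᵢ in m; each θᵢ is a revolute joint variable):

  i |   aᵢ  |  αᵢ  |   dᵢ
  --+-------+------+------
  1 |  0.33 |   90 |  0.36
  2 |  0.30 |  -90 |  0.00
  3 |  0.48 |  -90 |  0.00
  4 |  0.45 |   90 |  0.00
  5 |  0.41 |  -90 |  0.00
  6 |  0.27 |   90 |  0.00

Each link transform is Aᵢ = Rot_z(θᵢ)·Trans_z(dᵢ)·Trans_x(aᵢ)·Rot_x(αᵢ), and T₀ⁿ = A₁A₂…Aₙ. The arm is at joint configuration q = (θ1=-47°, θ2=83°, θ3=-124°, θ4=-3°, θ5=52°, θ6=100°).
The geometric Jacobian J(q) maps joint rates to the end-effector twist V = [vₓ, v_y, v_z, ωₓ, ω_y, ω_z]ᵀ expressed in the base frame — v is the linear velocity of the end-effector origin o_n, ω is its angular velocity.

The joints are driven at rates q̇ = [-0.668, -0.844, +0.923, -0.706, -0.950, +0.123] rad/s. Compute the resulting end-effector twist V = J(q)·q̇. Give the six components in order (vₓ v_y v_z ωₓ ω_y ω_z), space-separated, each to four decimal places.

o_n = [-0.4529, -1.1669, 0.2177]
J₁: ẑ×o_n = [1.1669, -0.4529, 0.0000], ω = ẑ
J2: z=[-0.7314, -0.6820, 0.0000] o=[0.2251, -0.2413, 0.3600] → [0.0971, -0.1041, 0.2145, -0.7314, -0.6820, 0.0000]
J3: z=[-0.6769, 0.7259, 0.1219] o=[0.2500, -0.2681, 0.6578] → [-0.2099, -0.3836, 1.1187, -0.6769, 0.7259, 0.1219]
J4: z=[-0.3401, -0.4553, 0.8229] o=[-0.0633, -0.5156, 0.3914] → [0.6151, -0.3796, 0.0441, -0.3401, -0.4553, 0.8229]
J5: z=[-0.6418, 0.7519, 0.1508] o=[-0.3726, -0.7301, 0.1448] → [0.1206, 0.0347, 0.3407, -0.6418, 0.7519, 0.1508]
J6: z=[0.3323, 0.0955, 0.9383] o=[-0.6560, -0.9976, 0.2724] → [0.1537, 0.2087, -0.0757, 0.3323, 0.0955, 0.9383]
V = J·q̇ = [-1.5851, 0.2971, 0.4873, 0.8832, 0.8645, -1.1642]

-1.5851 0.2971 0.4873 0.8832 0.8645 -1.1642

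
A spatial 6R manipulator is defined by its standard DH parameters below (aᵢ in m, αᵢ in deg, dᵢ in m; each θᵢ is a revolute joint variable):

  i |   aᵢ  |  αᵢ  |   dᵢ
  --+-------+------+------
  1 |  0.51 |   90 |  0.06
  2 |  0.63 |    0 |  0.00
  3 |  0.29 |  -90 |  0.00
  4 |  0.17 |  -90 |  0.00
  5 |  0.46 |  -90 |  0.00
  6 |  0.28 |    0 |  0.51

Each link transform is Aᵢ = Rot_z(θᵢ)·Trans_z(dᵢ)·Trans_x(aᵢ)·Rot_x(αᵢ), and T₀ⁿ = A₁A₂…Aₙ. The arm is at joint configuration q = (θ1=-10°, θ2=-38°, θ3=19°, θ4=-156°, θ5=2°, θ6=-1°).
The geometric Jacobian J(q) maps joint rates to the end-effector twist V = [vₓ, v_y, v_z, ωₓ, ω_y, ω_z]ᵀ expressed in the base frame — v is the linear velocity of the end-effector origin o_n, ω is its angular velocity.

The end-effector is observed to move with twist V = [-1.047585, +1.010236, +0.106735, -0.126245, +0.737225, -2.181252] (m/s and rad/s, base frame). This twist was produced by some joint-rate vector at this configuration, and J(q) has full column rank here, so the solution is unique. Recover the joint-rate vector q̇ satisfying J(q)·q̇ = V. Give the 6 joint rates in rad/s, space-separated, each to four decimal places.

o_n = [0.2691, -0.4203, -0.6641]
J₁: ẑ×o_n = [0.4203, 0.2691, -0.0000], ω = ẑ
J2: z=[-0.1736, -0.9848, 0.0000] o=[0.5023, -0.0886, 0.0600] → [0.7131, -0.1257, -0.1721, -0.1736, -0.9848, 0.0000]
J3: z=[-0.1736, -0.9848, 0.0000] o=[0.9912, -0.1748, -0.3279] → [0.3311, -0.0584, -0.6685, -0.1736, -0.9848, 0.0000]
J4: z=[0.3206, -0.0565, 0.9455] o=[1.2612, -0.2224, -0.4223] → [0.2008, -0.8606, -0.1195, 0.3206, -0.0565, 0.9455]
J5: z=[0.2201, -0.9664, -0.1324] o=[1.1046, -0.2650, -0.3717] → [0.2620, 0.1750, -0.8417, 0.2201, -0.9664, -0.1324]
J6: z=[-0.2883, 0.0652, -0.9553] o=[0.6759, -0.3793, -0.2502] → [-0.0662, 0.2694, 0.0384, -0.2883, 0.0652, -0.9553]
q̇ = J⁺·V = [-0.6810, -0.7300, -0.4890, -0.9620, 0.5720, 0.5390]

-0.6810 -0.7300 -0.4890 -0.9620 0.5720 0.5390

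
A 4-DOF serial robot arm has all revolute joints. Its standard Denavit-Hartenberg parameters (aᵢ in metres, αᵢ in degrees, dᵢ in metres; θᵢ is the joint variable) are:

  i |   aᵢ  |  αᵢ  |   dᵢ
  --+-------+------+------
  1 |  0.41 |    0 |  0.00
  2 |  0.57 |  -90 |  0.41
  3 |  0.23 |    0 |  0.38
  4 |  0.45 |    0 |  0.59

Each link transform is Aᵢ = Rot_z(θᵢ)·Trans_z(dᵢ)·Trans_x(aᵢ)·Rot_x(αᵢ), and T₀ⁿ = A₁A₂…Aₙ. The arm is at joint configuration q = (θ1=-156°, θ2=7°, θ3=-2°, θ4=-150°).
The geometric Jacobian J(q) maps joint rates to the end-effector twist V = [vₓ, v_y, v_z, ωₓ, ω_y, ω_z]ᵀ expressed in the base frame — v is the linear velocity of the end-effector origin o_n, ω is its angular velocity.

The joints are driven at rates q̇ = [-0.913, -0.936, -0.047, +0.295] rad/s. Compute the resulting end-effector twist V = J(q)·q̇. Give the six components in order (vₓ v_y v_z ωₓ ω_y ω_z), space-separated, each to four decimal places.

-2.1175 0.0294 0.1093 0.1277 -0.2126 -1.8490

o_n = [-0.2200, -1.2055, 0.6293]
J₁: ẑ×o_n = [1.2055, -0.2200, 0.0000], ω = ẑ
J2: z=[0.0000, 0.0000, 1.0000] o=[-0.3746, -0.1668, 0.0000] → [1.0388, 0.1545, -0.0000, 0.0000, 0.0000, 1.0000]
J3: z=[0.5150, -0.8572, 0.0000] o=[-0.8631, -0.4603, 0.4100] → [-0.1880, -0.1129, 0.1675, 0.5150, -0.8572, 0.0000]
J4: z=[0.5150, -0.8572, 0.0000] o=[-0.8645, -0.9044, 0.4180] → [-0.1811, -0.1088, 0.3973, 0.5150, -0.8572, 0.0000]
V = J·q̇ = [-2.1175, 0.0294, 0.1093, 0.1277, -0.2126, -1.8490]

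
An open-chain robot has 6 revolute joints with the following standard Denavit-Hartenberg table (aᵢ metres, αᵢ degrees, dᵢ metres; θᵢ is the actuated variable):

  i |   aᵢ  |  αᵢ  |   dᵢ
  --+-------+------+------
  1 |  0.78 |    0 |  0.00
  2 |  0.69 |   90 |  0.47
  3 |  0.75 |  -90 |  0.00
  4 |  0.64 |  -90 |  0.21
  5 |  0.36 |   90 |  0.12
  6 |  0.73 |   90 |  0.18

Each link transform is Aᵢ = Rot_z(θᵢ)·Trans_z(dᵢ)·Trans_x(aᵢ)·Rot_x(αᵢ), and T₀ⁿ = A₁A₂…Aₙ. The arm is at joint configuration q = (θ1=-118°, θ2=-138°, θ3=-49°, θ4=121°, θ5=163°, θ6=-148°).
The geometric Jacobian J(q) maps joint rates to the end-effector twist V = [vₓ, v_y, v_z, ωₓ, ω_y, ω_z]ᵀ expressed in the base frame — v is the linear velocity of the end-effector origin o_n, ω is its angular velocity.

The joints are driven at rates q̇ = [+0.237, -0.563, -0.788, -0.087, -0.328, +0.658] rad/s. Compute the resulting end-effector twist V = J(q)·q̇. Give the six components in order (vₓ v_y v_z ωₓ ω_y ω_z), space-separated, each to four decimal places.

o_n = [-1.5478, 0.1505, 0.1714]
J₁: ẑ×o_n = [-0.1505, -1.5478, 0.0000], ω = ẑ
J2: z=[0.0000, 0.0000, 1.0000] o=[-0.3662, -0.6887, 0.0000] → [-0.8392, -1.1816, 0.0000, 0.0000, 0.0000, 1.0000]
J3: z=[0.9703, 0.2419, 0.0000] o=[-0.5331, -0.0192, 0.4700] → [-0.0722, 0.2897, 0.4101, 0.9703, 0.2419, 0.0000]
J4: z=[-0.1826, 0.7323, 0.6561] o=[-0.6522, 0.4582, -0.0960] → [0.3978, -0.5388, 0.7121, -0.1826, 0.7323, 0.6561]
J5: z=[0.6358, -0.4210, 0.6469] o=[-1.1705, 0.2695, 0.2905] → [0.1271, -0.1684, -0.2345, 0.6358, -0.4210, 0.6469]
J6: z=[-0.0447, -0.8568, -0.5137] o=[-0.8168, 0.3261, 0.1653] → [-0.0955, 0.3758, -0.6185, -0.0447, -0.8568, -0.5137]
V = J·q̇ = [0.3546, 0.4195, -0.7151, -0.9866, -0.6800, -0.9333]

0.3546 0.4195 -0.7151 -0.9866 -0.6800 -0.9333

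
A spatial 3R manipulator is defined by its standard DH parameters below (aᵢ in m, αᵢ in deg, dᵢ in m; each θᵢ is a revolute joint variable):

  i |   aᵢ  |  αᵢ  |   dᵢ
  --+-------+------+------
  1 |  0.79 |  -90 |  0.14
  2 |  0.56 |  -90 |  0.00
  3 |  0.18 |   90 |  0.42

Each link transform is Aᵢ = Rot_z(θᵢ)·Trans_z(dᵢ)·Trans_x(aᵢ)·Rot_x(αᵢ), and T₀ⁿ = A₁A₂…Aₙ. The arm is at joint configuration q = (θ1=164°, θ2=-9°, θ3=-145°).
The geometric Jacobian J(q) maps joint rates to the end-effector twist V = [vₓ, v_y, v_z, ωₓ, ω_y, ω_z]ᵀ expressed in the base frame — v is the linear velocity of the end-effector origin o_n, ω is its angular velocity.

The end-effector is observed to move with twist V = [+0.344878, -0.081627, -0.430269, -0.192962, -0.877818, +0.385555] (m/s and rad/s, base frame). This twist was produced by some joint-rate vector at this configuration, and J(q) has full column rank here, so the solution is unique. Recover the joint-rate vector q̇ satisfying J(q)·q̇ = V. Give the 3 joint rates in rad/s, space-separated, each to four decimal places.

o_n = [-1.2427, 0.2489, -0.2103]
J₁: ẑ×o_n = [-0.2489, -1.2427, 0.0000], ω = ẑ
J2: z=[-0.2756, -0.9613, 0.0000] o=[-0.7594, 0.2178, 0.1400] → [0.3367, -0.0966, -0.4732, -0.2756, -0.9613, 0.0000]
J3: z=[-0.1504, 0.0431, -0.9877] o=[-1.2911, 0.3702, 0.2276] → [-0.1387, -0.1136, 0.0162, -0.1504, 0.0431, -0.9877]
q̇ = J⁺·V = [0.0290, 0.8970, -0.3610]

0.0290 0.8970 -0.3610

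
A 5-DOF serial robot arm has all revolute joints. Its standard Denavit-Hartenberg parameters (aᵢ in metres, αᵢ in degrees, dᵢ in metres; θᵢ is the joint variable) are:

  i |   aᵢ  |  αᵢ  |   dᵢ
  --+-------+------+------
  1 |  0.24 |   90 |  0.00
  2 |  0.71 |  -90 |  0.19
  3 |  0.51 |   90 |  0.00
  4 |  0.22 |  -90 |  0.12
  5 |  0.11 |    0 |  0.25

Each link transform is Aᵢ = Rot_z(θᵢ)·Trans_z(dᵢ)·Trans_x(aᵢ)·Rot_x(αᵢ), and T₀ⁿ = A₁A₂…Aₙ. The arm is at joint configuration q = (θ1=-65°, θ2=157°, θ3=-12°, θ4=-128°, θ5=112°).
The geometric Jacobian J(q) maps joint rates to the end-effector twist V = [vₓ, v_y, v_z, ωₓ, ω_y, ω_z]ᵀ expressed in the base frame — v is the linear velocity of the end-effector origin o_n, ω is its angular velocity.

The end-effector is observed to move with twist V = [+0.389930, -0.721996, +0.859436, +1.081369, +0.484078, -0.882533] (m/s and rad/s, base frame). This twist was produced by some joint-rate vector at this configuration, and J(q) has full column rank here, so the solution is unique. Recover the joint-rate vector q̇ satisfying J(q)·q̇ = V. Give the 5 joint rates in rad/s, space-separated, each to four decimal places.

o_n = [-0.6524, 0.6142, 0.7755]
J₁: ẑ×o_n = [-0.6142, -0.6524, 0.0000], ω = ẑ
J2: z=[-0.9063, -0.4226, 0.0000] o=[0.1014, -0.2175, 0.0000] → [-0.3277, 0.7028, -1.0724, -0.9063, -0.4226, 0.0000]
J3: z=[-0.1651, 0.3541, -0.9205] o=[-0.3470, 0.2945, 0.2774] → [0.4706, 0.3634, 0.0554, -0.1651, 0.3541, -0.9205]
J4: z=[-0.8056, -0.5868, -0.0812] o=[-0.6371, 0.6659, 0.4723] → [-0.1821, 0.2454, 0.0327, -0.8056, -0.5868, -0.0812]
J5: z=[-0.3467, 0.3558, 0.8679] o=[-0.6281, 0.4354, 0.5704] → [-0.0822, 0.0500, -0.0533, -0.3467, 0.3558, 0.8679]
q̇ = J⁺·V = [0.5960, -0.7260, 0.8250, -0.3250, -0.8590]

0.5960 -0.7260 0.8250 -0.3250 -0.8590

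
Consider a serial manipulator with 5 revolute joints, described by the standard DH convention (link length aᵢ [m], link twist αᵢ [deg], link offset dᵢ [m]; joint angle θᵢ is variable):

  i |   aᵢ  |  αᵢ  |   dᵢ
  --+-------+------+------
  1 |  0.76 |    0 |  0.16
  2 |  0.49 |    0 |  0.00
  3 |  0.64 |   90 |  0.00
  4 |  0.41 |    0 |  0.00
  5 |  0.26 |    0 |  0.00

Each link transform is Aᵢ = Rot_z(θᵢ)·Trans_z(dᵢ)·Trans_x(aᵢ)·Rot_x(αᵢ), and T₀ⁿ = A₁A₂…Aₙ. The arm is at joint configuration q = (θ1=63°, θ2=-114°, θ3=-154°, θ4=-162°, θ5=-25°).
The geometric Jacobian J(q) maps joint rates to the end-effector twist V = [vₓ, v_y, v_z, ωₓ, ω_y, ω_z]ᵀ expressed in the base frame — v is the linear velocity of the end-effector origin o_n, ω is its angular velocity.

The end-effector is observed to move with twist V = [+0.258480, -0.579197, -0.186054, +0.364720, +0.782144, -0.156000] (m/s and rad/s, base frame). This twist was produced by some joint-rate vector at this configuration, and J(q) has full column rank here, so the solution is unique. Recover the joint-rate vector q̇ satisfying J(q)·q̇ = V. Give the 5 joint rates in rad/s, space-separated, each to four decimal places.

o_n = [0.6606, 0.2930, 0.0650]
J₁: ẑ×o_n = [-0.2930, 0.6606, 0.0000], ω = ẑ
J2: z=[0.0000, 0.0000, 1.0000] o=[0.3450, 0.6772, 0.1600] → [0.3842, 0.3156, -0.0000, 0.0000, 0.0000, 1.0000]
J3: z=[0.0000, 0.0000, 1.0000] o=[0.6534, 0.2964, 0.1600] → [0.0034, 0.0072, -0.0000, 0.0000, 0.0000, 1.0000]
J4: z=[0.4226, 0.9063, 0.0000] o=[0.0734, 0.5668, 0.1600] → [-0.0861, 0.0402, -0.6480, 0.4226, 0.9063, 0.0000]
J5: z=[0.4226, 0.9063, 0.0000] o=[0.4268, 0.4020, 0.0333] → [0.0287, -0.0134, -0.2581, 0.4226, 0.9063, 0.0000]
q̇ = J⁺·V = [-0.8310, -0.0600, 0.7350, -0.0940, 0.9570]

-0.8310 -0.0600 0.7350 -0.0940 0.9570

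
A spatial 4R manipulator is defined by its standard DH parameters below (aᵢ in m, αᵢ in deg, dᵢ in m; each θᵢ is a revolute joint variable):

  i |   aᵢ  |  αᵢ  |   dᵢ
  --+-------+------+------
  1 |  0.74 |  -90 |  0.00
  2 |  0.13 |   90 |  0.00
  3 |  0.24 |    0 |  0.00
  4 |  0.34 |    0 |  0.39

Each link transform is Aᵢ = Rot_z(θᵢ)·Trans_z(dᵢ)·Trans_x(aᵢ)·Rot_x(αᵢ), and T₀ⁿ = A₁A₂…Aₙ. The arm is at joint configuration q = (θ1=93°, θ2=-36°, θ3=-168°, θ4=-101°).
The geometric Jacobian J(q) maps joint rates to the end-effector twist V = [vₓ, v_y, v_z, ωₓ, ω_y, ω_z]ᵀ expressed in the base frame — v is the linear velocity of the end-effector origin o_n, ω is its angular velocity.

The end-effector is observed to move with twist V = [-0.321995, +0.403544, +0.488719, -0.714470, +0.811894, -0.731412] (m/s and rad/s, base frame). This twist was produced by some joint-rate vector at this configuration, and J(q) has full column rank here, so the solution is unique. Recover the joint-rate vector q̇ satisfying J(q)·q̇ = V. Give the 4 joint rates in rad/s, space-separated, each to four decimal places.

0.4360 0.6710 -0.4610 -0.9820

o_n = [-0.3117, 0.4055, 0.2505]
J₁: ẑ×o_n = [-0.4055, -0.3117, 0.0000], ω = ẑ
J2: z=[-0.9986, -0.0523, 0.0000] o=[-0.0387, 0.7390, 0.0000] → [-0.0131, 0.2501, 0.3188, -0.9986, -0.0523, 0.0000]
J3: z=[0.0308, -0.5870, 0.8090] o=[-0.0442, 0.8440, 0.0764] → [0.2526, -0.2217, -0.1705, 0.0308, -0.5870, 0.8090]
J4: z=[0.0308, -0.5870, 0.8090] o=[0.0155, 0.6570, -0.0616] → [0.0203, -0.2743, -0.1998, 0.0308, -0.5870, 0.8090]
q̇ = J⁺·V = [0.4360, 0.6710, -0.4610, -0.9820]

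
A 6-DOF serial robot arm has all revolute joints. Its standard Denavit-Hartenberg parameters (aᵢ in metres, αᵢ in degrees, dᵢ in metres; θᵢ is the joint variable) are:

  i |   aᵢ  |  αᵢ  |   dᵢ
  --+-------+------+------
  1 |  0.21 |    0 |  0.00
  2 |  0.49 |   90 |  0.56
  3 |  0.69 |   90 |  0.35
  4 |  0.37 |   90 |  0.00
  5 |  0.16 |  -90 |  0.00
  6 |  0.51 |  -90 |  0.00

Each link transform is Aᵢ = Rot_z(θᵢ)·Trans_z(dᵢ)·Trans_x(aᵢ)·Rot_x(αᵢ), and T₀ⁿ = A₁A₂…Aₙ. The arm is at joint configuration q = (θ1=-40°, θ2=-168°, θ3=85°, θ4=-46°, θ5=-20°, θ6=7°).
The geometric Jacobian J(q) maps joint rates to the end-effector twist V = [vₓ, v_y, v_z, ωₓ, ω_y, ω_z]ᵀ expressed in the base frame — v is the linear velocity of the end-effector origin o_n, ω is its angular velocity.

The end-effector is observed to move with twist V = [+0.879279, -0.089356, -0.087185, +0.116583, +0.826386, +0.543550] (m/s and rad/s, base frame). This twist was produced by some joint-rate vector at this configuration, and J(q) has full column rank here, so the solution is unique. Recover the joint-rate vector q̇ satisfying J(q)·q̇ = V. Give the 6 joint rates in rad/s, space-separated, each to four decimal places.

0.1440 -0.3760 0.1850 -0.1210 -0.9900 0.3590

o_n = [-0.3329, -0.2386, 2.0010]
J₁: ẑ×o_n = [0.2386, -0.3329, 0.0000], ω = ẑ
J2: z=[0.0000, 0.0000, 1.0000] o=[0.1609, -0.1350, 0.0000] → [0.1036, -0.4938, 0.0000, 0.0000, 0.0000, 1.0000]
J3: z=[0.4695, 0.8829, 0.0000] o=[-0.2718, 0.0951, 0.5600] → [1.2724, -0.6765, -0.1026, 0.4695, 0.8829, 0.0000]
J4: z=[-0.8796, 0.4677, -0.0872] o=[-0.1606, 0.4323, 1.2474] → [0.2940, 0.6779, 0.6707, -0.8796, 0.4677, -0.0872]
J5: z=[-0.2708, -0.6428, -0.7166] o=[-0.3053, 0.2078, 1.5034] → [-0.6398, 0.1545, 0.1031, -0.2708, -0.6428, -0.7166]
J6: z=[-0.9603, 0.2320, 0.1548] o=[-0.3160, 0.0910, 1.6122] → [0.1412, 0.3708, 0.3205, -0.9603, 0.2320, 0.1548]
q̇ = J⁺·V = [0.1440, -0.3760, 0.1850, -0.1210, -0.9900, 0.3590]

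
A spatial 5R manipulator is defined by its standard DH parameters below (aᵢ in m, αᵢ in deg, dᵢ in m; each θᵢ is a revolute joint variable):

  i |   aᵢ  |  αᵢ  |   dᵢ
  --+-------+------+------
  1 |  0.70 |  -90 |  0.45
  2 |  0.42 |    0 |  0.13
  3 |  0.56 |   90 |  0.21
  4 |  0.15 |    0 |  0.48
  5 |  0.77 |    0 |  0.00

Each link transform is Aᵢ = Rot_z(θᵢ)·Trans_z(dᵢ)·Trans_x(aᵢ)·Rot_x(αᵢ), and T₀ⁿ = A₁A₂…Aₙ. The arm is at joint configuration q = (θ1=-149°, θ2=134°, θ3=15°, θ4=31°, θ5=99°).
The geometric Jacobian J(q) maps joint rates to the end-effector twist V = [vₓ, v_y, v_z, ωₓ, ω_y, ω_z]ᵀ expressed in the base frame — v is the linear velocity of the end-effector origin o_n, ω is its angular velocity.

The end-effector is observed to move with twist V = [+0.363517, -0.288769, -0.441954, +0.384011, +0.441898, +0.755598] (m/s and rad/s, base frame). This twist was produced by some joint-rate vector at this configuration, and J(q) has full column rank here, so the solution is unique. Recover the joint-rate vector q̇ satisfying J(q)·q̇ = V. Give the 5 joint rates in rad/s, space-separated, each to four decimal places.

-0.1710 -0.4220 0.2410 -0.1290 -0.9520

o_n = [0.0991, -1.1154, -0.3633]
J₁: ẑ×o_n = [1.1154, 0.0991, -0.0000], ω = ẑ
J2: z=[0.5150, -0.8572, 0.0000] o=[-0.6000, -0.3605, 0.4500] → [0.6971, 0.4189, 0.2105, 0.5150, -0.8572, 0.0000]
J3: z=[0.5150, -0.8572, 0.0000] o=[-0.2830, -0.3217, 0.1479] → [0.4382, 0.2633, -0.0812, 0.5150, -0.8572, 0.0000]
J4: z=[-0.4415, -0.2653, -0.8572] o=[0.2366, -0.2545, -0.1405] → [-0.6788, 0.0195, 0.3436, -0.4415, -0.2653, -0.8572]
J5: z=[-0.4415, -0.2653, -0.8572] o=[0.1590, -0.3913, -0.6182] → [-0.6883, 0.1638, 0.3038, -0.4415, -0.2653, -0.8572]
q̇ = J⁺·V = [-0.1710, -0.4220, 0.2410, -0.1290, -0.9520]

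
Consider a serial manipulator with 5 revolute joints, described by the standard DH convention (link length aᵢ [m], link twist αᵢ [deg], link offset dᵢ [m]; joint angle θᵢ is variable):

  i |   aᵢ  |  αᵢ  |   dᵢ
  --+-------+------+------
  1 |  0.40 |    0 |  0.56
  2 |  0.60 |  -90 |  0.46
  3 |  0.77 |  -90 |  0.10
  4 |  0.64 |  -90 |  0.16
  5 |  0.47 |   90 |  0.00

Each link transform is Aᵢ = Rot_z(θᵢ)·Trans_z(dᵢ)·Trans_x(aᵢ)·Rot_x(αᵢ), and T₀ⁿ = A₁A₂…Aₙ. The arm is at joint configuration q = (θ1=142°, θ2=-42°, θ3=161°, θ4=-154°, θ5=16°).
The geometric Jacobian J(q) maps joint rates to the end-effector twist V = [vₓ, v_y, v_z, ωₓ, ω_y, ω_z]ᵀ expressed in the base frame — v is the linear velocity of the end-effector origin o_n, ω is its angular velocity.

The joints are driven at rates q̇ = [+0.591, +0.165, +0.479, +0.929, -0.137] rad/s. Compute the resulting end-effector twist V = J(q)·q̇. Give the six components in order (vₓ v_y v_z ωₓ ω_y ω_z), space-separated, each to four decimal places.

-1.4973 -1.2534 -0.1720 -0.3078 -0.3037 1.6539

o_n = [-1.0222, 0.9237, 1.1176]
J₁: ẑ×o_n = [-0.9237, -1.0222, 0.0000], ω = ẑ
J2: z=[0.0000, 0.0000, 1.0000] o=[-0.3152, 0.2463, 0.5600] → [-0.6774, -0.7070, 0.0000, 0.0000, 0.0000, 1.0000]
J3: z=[-0.9848, -0.1736, 0.0000] o=[-0.4194, 0.8371, 1.0200] → [-0.0169, 0.0961, -0.1899, -0.9848, -0.1736, 0.0000]
J4: z=[0.0565, -0.3206, 0.9455] o=[-0.3914, 0.1028, 0.7693] → [-0.8878, -0.6161, -0.1558, 0.0565, -0.3206, 0.9455]
J5: z=[-0.8132, -0.5643, -0.1427] o=[-0.7531, 0.5384, 1.1079] → [0.0495, 0.0463, -0.4651, -0.8132, -0.5643, -0.1427]
V = J·q̇ = [-1.4973, -1.2534, -0.1720, -0.3078, -0.3037, 1.6539]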